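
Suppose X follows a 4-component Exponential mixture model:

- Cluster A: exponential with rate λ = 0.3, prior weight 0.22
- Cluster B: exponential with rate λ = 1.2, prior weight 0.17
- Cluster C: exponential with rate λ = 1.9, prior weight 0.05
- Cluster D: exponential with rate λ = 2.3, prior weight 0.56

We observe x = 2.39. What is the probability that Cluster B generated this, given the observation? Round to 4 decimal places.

By Bayes' theorem, P(k | x) = π_k f_k(x) / Σ_j π_j f_j(x).
Component likelihoods at x = 2.39:
  p_A = 0.3·e^(−0.3·2.39) = 0.3·e^(−0.7170) = 0.146464
  p_B = 1.2·e^(−1.2·2.39) = 1.2·e^(−2.8680) = 0.0681749
  p_C = 1.9·e^(−1.9·2.39) = 1.9·e^(−4.5410) = 0.0202592
  p_D = 2.3·e^(−2.3·2.39) = 2.3·e^(−5.4970) = 0.00942782
Weight by the priors:
  π_A·p_A = 0.22 × 0.146464 = 0.0322222
  π_B·p_B = 0.17 × 0.0681749 = 0.0115897
  π_C·p_C = 0.05 × 0.0202592 = 0.00101296
  π_D·p_D = 0.56 × 0.00942782 = 0.00527958
Sum: 0.0322222 + 0.0115897 + 0.00101296 + 0.00527958 = 0.0501044
Responsibility of Cluster B: 0.0115897 / 0.0501044 ≈ 0.2313

0.2313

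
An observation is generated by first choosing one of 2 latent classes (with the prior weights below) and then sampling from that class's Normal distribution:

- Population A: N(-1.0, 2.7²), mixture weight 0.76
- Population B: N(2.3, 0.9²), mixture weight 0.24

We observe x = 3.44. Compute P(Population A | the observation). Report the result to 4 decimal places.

The responsibility of component k is π_k f_k(x) divided by Σ_j π_j f_j(x).
Evaluate each component's likelihood at the observed value:
  f_A = 0.0382241
  f_B = 0.198732
Multiply by the mixture weights:
  π_A·f_A = 0.76 × 0.0382241 = 0.0290503
  π_B·f_B = 0.24 × 0.198732 = 0.0476956
Marginal: 0.0290503 + 0.0476956 = 0.0767459
So the posterior for Population A is 0.0290503 / 0.0767459 ≈ 0.3785.

0.3785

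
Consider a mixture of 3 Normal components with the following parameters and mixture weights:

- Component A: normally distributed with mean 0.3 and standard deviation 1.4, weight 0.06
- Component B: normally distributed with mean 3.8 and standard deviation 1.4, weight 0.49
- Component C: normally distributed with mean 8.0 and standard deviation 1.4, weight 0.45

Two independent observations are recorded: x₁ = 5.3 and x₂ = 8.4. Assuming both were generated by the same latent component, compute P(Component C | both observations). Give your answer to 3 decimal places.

0.982

P(component k | x) = π_k·f_k(x) / marginal(x), where marginal(x) = Σ_j π_j·f_j(x).
Since both observations come from the same component, the likelihood for component k is f_k(x₁)·f_k(x₂).
  p_A = [0.000484225] × [1.53422e-08] = 7.42909e-12
  p_B = [0.160511] × [0.00128967] = 0.000207007
  p_C = [0.0443739] × [0.273562] = 0.012139
Unnormalised posteriors:
  π_A·p_A = 0.06 × 7.42909e-12 = 4.45746e-13
  π_B·p_B = 0.49 × 0.000207007 = 0.000101433
  π_C·p_C = 0.45 × 0.012139 = 0.00546255
Marginal: 4.45746e-13 + 0.000101433 + 0.00546255 = 0.00556398
P(Component C | data) = 0.00546255 / 0.00556398 ≈ 0.982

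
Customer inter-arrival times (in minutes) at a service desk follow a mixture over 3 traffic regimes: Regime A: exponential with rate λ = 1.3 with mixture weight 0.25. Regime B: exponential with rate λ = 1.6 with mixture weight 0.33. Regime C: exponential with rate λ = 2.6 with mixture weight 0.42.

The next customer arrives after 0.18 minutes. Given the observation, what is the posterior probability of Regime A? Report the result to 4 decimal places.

0.1924

The responsibility of component k is P(Z=k) f_k(x) divided by Σ_j P(Z=j) f_j(x).
Exponential densities:
  f_A = 1.02877
  f_B = 1.19962
  f_C = 1.62826
Prior × likelihood for each component:
  P(Z=A)·f_A = 0.25 × 1.02877 = 0.257193
  P(Z=B)·f_B = 0.33 × 1.19962 = 0.395874
  P(Z=C)·f_C = 0.42 × 1.62826 = 0.683869
Marginal: 0.257193 + 0.395874 + 0.683869 = 1.33694
P(Regime A | the observation) ≈ 0.1924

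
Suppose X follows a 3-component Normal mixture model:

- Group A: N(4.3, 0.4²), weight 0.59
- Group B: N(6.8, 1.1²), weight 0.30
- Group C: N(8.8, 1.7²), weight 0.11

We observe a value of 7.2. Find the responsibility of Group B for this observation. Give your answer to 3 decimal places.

0.860

Apply Bayes' rule: the posterior for each component is proportional to its prior times its likelihood at x.
Evaluate each component's likelihood at the observed value:
  L_A = (1/(0.4·√(2π)))·exp(−(7.2−4.3)²/(2·0.4²)) = 0.997356·exp(-26.28125) = 3.84634e-12
  L_B = (1/(1.1·√(2π)))·exp(−(7.2−6.8)²/(2·1.1²)) = 0.362675·exp(-0.06612) = 0.339472
  L_C = (1/(1.7·√(2π)))·exp(−(7.2−8.8)²/(2·1.7²)) = 0.234672·exp(-0.44291) = 0.150699
Multiply by the mixture weights:
  P(Z=A)·L_A = 0.59 × 3.84634e-12 = 2.26934e-12
  P(Z=B)·L_B = 0.30 × 0.339472 = 0.101842
  P(Z=C)·L_C = 0.11 × 0.150699 = 0.0165768
Normaliser: 2.26934e-12 + 0.101842 + 0.0165768 = 0.118418
So the posterior for Group B is 0.101842 / 0.118418 ≈ 0.860.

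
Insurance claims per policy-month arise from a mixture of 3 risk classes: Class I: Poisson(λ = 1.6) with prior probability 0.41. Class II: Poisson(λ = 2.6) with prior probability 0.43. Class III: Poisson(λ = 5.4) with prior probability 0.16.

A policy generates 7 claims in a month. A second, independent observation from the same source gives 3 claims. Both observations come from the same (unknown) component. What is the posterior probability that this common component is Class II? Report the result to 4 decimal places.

Posterior ∝ prior × likelihood, so P(k | x) ∝ π_k f_k(x); normalise over all components.
Since both observations come from the same component, the likelihood for component k is f_k(x₁)·f_k(x₂).
  p_I = [e^(−1.6)·1.6^7/7! = 0.00107532] × [0.137828] = 0.000148209
  p_II = [e^(−2.6)·2.6^7/7! = 0.0118363] × [0.217572] = 0.00257526
  p_III = [e^(−5.4)·5.4^7/7! = 0.119987] × [0.118533] = 0.0142225
Prior × likelihood for each component:
  π_I·p_I = 0.41 × 0.000148209 = 6.07658e-05
  π_II·p_II = 0.43 × 0.00257526 = 0.00110736
  π_III·p_III = 0.16 × 0.0142225 = 0.0022756
Normaliser: 6.07658e-05 + 0.00110736 + 0.0022756 = 0.00344372
P(Class II | x₁,x₂) ≈ 0.3216

0.3216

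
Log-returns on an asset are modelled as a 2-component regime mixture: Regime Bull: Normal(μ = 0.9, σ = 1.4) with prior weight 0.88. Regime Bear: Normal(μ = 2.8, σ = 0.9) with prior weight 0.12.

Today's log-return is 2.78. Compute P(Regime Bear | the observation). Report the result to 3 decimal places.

Apply Bayes' rule: the posterior for each component is proportional to its prior times its likelihood at x.
Normal densities:
  p_Bull = (1/(1.4·√(2π)))·exp(−(2.78−0.9)²/(2·1.4²)) = 0.284959·exp(-0.90163) = 0.115667
  p_Bear = (1/(0.9·√(2π)))·exp(−(2.78−2.8)²/(2·0.9²)) = 0.443269·exp(-0.00025) = 0.44316
Unnormalised posteriors:
  π_Bull·p_Bull = 0.88 × 0.115667 = 0.101787
  π_Bear·p_Bear = 0.12 × 0.44316 = 0.0531792
Marginal: 0.101787 + 0.0531792 = 0.154966
P(Regime Bear | x) = 0.0531792 / 0.154966 ≈ 0.343

0.343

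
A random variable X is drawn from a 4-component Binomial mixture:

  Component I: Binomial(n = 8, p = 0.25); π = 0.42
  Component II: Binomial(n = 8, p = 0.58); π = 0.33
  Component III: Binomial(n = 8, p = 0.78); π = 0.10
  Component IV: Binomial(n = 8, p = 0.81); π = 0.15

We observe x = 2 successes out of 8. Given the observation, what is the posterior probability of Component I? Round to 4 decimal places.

0.8827

By Bayes' theorem, P(k | x) = w_k f_k(x) / Σ_j w_j f_j(x).
Evaluate each component's likelihood at the observed value:
  p_I = 0.311462
  p_II = 0.0517023
  p_III = 0.00193145
  p_IV = 0.00086427
Multiply by the mixture weights:
  w_I·p_I = 0.42 × 0.311462 = 0.130814
  w_II·p_II = 0.33 × 0.0517023 = 0.0170618
  w_III·p_III = 0.10 × 0.00193145 = 0.000193145
  w_IV·p_IV = 0.15 × 0.00086427 = 0.000129641
Denominator: 0.130814 + 0.0170618 + 0.000193145 + 0.000129641 = 0.148199
P(Component I | x) ≈ 0.8827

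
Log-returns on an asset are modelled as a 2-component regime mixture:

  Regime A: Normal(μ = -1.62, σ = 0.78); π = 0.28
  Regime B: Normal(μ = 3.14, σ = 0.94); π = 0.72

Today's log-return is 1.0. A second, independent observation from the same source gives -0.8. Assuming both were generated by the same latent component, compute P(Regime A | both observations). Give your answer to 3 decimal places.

0.990

The responsibility of component k is π_k f_k(x) divided by Σ_j π_j f_j(x).
Since both observations come from the same component, the likelihood for component k is f_k(x₁)·f_k(x₂).
  L_A = [(1/(0.78·√(2π)))·exp(−(1.0−-1.62)²/(2·0.78²)) = 0.511464·exp(-5.64135) = 0.00181471] × [0.294324] = 0.000534112
  L_B = [(1/(0.94·√(2π)))·exp(−(1.0−3.14)²/(2·0.94²)) = 0.424407·exp(-2.59144) = 0.0317931] × [6.4985e-05] = 2.06607e-06
Multiply by the mixture weights:
  π_A·L_A = 0.28 × 0.000534112 = 0.000149551
  π_B·L_B = 0.72 × 2.06607e-06 = 1.48757e-06
Denominator: 0.000149551 + 1.48757e-06 = 0.000151039
So the posterior for Regime A is 0.000149551 / 0.000151039 ≈ 0.990.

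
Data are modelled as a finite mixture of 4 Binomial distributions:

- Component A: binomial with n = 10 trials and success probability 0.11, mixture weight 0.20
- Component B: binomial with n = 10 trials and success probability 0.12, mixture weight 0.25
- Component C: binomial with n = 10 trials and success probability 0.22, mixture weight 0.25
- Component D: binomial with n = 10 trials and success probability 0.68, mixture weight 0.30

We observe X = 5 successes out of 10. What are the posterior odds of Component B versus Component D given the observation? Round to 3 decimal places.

Only the two components matter; the odds are (P(Z=i) f_i(x)) / (P(Z=j) f_j(x)).
Evaluate each component's likelihood at the observed value:
  L_A = C(10,5)·0.11^5·0.89^5 = 252·1.61051e-05·0.558406 = 0.00226628
  L_B = C(10,5)·0.12^5·0.88^5 = 252·2.48832e-05·0.527732 = 0.00330918
  L_C = C(10,5)·0.22^5·0.78^5 = 252·0.000515363·0.288717 = 0.0374962
  L_D = C(10,5)·0.68^5·0.32^5 = 252·0.145393·0.00335544 = 0.122941
Posterior odds = (P(Z=B)·L_B) / (P(Z=D)·L_D) = (0.25·0.00330918) / (0.30·0.122941) = 0.000827295 / 0.0368822 ≈ 0.022

0.022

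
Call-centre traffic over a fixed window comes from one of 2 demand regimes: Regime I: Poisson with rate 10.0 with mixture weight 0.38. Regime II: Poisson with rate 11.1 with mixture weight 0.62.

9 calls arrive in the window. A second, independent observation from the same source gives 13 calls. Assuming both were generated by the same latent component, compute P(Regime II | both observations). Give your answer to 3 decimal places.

P(component k | x) = P(Z=k)·f_k(x) / marginal(x), where marginal(x) = Σ_j P(Z=j)·f_j(x).
Since both observations come from the same component, the likelihood for component k is f_k(x₁)·f_k(x₂).
  L_I = [0.12511] × [0.0729079] = 0.00912152
  L_II = [0.106531] × [0.0942431] = 0.0100398
Unnormalised posteriors:
  P(Z=I)·L_I = 0.38 × 0.00912152 = 0.00346618
  P(Z=II)·L_II = 0.62 × 0.0100398 = 0.00622467
Normaliser: 0.00346618 + 0.00622467 = 0.00969085
P(Regime II | x) ≈ 0.642

0.642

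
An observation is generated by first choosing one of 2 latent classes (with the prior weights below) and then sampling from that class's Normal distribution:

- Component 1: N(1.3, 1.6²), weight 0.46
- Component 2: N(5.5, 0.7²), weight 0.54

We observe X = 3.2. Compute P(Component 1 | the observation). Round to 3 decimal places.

Apply Bayes' rule: the posterior for each component is proportional to its prior times its likelihood at x.
Evaluate each component's likelihood at the observed value:
  f_1 = 0.123191
  f_2 = 0.00257934
Multiply by the mixture weights:
  w_1·f_1 = 0.46 × 0.123191 = 0.0566678
  w_2·f_2 = 0.54 × 0.00257934 = 0.00139284
Normaliser: 0.0566678 + 0.00139284 = 0.0580606
P(Component 1 | the observation) = 0.0566678 / 0.0580606 ≈ 0.976

0.976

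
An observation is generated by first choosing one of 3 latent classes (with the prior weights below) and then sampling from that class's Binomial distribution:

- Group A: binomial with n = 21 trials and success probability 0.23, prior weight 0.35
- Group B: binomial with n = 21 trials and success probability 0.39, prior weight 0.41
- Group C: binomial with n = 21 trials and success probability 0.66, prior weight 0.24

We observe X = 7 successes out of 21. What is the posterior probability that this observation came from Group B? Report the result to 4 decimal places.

0.6415

Posterior ∝ prior × likelihood, so P(k | x) ∝ π_k f_k(x); normalise over all components.
Binomial probabilities:
  L_A = C(21,7)·0.23^7·0.77^14 = 116280·3.40483e-05·0.0257555 = 0.101969
  L_B = C(21,7)·0.39^7·0.61^14 = 116280·0.00137231·0.000987683 = 0.157607
  L_C = C(21,7)·0.66^7·0.34^14 = 116280·0.0545516·2.7587e-07 = 0.00174992
Weight by the priors:
  π_A·L_A = 0.35 × 0.101969 = 0.0356893
  π_B·L_B = 0.41 × 0.157607 = 0.0646188
  π_C·L_C = 0.24 × 0.00174992 = 0.00041998
Normaliser: 0.0356893 + 0.0646188 + 0.00041998 = 0.100728
P(Group B | data) ≈ 0.6415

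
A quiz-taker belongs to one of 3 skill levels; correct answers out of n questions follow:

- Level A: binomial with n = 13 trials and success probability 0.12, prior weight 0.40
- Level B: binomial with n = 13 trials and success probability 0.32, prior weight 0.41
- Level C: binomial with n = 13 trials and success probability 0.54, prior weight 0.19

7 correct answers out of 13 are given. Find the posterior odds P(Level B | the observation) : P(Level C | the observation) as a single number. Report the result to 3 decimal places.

0.578

Only the two components matter; the odds are (w_i f_i(x)) / (w_j f_j(x)).
Component likelihoods at x = 7 correct answers out of 13:
  p_A = C(13,7)·0.12^7·0.88^6 = 1716·3.58318e-07·0.464404 = 0.00028555
  p_B = C(13,7)·0.32^7·0.68^6 = 1716·0.000343597·0.0988675 = 0.0582936
  p_C = C(13,7)·0.54^7·0.46^6 = 1716·0.0133893·0.0094743 = 0.217681
0.0239004 / 0.0413594 ≈ 0.578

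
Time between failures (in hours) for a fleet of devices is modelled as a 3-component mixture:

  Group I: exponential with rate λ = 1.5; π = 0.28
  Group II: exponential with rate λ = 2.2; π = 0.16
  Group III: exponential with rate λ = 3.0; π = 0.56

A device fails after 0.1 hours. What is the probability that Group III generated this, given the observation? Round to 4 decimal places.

Apply Bayes' rule: the posterior for each component is proportional to its prior times its likelihood at x.
Evaluate each component's likelihood at the observed value:
  f_I = 1.5·e^(−1.5·0.1) = 1.5·e^(−0.1500) = 1.29106
  f_II = 2.2·e^(−2.2·0.1) = 2.2·e^(−0.2200) = 1.76554
  f_III = 3.0·e^(−3.0·0.1) = 3.0·e^(−0.3000) = 2.22245
Multiply by the mixture weights:
  w_I·f_I = 0.28 × 1.29106 = 0.361497
  w_II·f_II = 0.16 × 1.76554 = 0.282487
  w_III·f_III = 0.56 × 2.22245 = 1.24457
Denominator: 0.361497 + 0.282487 + 1.24457 = 1.88856
P(Group III | x) = 1.24457 / 1.88856 ≈ 0.6590

0.6590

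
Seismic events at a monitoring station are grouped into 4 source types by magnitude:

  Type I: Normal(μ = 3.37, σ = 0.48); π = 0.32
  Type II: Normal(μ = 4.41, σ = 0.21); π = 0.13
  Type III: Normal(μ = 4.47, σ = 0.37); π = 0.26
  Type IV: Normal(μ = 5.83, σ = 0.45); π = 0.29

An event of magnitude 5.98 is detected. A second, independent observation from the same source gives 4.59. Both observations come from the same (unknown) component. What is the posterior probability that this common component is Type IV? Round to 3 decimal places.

0.986

The responsibility of component k is w_k f_k(x) divided by Σ_j w_j f_j(x).
Since both observations come from the same component, the likelihood for component k is f_k(x₁)·f_k(x₂).
  f_I = [3.15795e-07] × [0.0328763] = 1.03822e-08
  f_II = [1.38544e-12] × [1.31569] = 1.82281e-12
  f_III = [0.000260659] × [1.02298] = 0.000266649
  f_IV = [0.838629] × [0.0199012] = 0.0166898
Multiply by the mixture weights:
  w_I·f_I = 0.32 × 1.03822e-08 = 3.32229e-09
  w_II·f_II = 0.13 × 1.82281e-12 = 2.36966e-13
  w_III·f_III = 0.26 × 0.000266649 = 6.93288e-05
  w_IV·f_IV = 0.29 × 0.0166898 = 0.00484003
Sum: 3.32229e-09 + 2.36966e-13 + 6.93288e-05 + 0.00484003 = 0.00490936
P(Type IV | x₁,x₂) = 0.00484003 / 0.00490936 ≈ 0.986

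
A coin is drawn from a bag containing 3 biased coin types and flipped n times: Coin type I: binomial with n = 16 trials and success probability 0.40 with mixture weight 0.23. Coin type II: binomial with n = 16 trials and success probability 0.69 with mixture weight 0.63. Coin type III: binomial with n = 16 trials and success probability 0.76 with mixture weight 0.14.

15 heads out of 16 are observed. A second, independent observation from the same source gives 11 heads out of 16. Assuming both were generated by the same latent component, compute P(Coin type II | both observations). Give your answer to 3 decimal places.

P(component k | x) = π_k·f_k(x) / marginal(x), where marginal(x) = Σ_j π_j·f_j(x).
Since both observations come from the same component, the likelihood for component k is f_k(x₁)·f_k(x₂).
  p_I = [C(16,15)·0.40^15·0.60^1 = 16·1.07374e-06·0.6 = 1.03079e-05] × [0.0142462] = 1.46849e-07
  p_II = [C(16,15)·0.69^15·0.31^1 = 16·0.00382592·0.31 = 0.0189766] × [0.211072] = 0.00400543
  p_III = [C(16,15)·0.76^15·0.24^1 = 16·0.0163006·0.24 = 0.0625943] × [0.169937] = 0.0106371
Unnormalised posteriors:
  π_I·p_I = 0.23 × 1.46849e-07 = 3.37752e-08
  π_II·p_II = 0.63 × 0.00400543 = 0.00252342
  π_III·p_III = 0.14 × 0.0106371 = 0.00148919
Denominator: 3.37752e-08 + 0.00252342 + 0.00148919 = 0.00401265
P(Coin type II | x) = 0.00252342 / 0.00401265 ≈ 0.629

0.629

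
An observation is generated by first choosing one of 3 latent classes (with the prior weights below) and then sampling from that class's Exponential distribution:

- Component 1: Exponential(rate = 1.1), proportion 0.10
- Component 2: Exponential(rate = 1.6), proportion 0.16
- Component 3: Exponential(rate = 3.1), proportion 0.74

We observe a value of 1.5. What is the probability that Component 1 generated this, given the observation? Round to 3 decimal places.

0.319

By Bayes' theorem, P(k | x) = π_k f_k(x) / Σ_j π_j f_j(x).
Component likelihoods at x = 1.5:
  L_1 = 0.211255
  L_2 = 0.145149
  L_3 = 0.029641
Weight by the priors:
  π_1·L_1 = 0.10 × 0.211255 = 0.0211255
  π_2·L_2 = 0.16 × 0.145149 = 0.0232238
  π_3·L_3 = 0.74 × 0.029641 = 0.0219343
Denominator: 0.0211255 + 0.0232238 + 0.0219343 = 0.0662836
So the posterior for Component 1 is 0.0211255 / 0.0662836 ≈ 0.319.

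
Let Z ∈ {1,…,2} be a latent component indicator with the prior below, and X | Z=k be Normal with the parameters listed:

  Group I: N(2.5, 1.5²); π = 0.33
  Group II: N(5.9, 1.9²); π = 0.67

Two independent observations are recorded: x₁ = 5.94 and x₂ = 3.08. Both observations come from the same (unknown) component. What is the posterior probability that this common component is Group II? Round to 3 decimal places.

Apply Bayes' rule: the posterior for each component is proportional to its prior times its likelihood at x.
Since both observations come from the same component, the likelihood for component k is f_k(x₁)·f_k(x₂).
  p_I = [0.0191761] × [0.246804] = 0.00473274
  p_II = [0.209923] × [0.0697922] = 0.014651
Prior × likelihood for each component:
  P(Z=I)·p_I = 0.33 × 0.00473274 = 0.0015618
  P(Z=II)·p_II = 0.67 × 0.014651 = 0.00981617
Sum: 0.0015618 + 0.00981617 = 0.011378
P(Group II | x₁, x₂) ≈ 0.863

0.863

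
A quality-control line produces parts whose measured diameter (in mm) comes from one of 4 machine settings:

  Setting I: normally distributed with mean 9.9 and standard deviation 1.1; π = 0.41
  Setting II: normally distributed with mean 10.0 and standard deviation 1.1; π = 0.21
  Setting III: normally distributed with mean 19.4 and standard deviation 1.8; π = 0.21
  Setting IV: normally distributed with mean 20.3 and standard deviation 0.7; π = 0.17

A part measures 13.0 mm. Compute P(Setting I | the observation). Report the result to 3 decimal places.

By Bayes' theorem, P(k | x) = π_k f_k(x) / Σ_j π_j f_j(x).
Component likelihoods at x = 13.0 mm:
  f_I = (1/(1.1·√(2π)))·exp(−(13.0−9.9)²/(2·1.1²)) = 0.362675·exp(-3.97107) = 0.00683757
  f_II = (1/(1.1·√(2π)))·exp(−(13.0−10.0)²/(2·1.1²)) = 0.362675·exp(-3.71901) = 0.00879777
  f_III = (1/(1.8·√(2π)))·exp(−(13.0−19.4)²/(2·1.8²)) = 0.221635·exp(-6.32099) = 0.000398536
  f_IV = (1/(0.7·√(2π)))·exp(−(13.0−20.3)²/(2·0.7²)) = 0.569918·exp(-54.37755) = 1.3802e-24
Weight by the priors:
  π_I·f_I = 0.41 × 0.00683757 = 0.0028034
  π_II·f_II = 0.21 × 0.00879777 = 0.00184753
  π_III·f_III = 0.21 × 0.000398536 = 8.36925e-05
  π_IV·f_IV = 0.17 × 1.3802e-24 = 2.34634e-25
Evidence: 0.0028034 + 0.00184753 + 8.36925e-05 + 2.34634e-25 = 0.00473463
P(Setting I | x) ≈ 0.592

0.592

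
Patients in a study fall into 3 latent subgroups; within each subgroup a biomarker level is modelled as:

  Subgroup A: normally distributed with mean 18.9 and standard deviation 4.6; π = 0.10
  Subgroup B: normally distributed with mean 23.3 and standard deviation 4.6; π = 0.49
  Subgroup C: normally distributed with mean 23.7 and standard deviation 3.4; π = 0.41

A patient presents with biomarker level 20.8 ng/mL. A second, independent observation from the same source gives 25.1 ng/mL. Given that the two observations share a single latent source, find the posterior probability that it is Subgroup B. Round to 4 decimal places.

0.4313

By Bayes' theorem, P(k | x) = π_k f_k(x) / Σ_j π_j f_j(x).
Since both observations come from the same component, the likelihood for component k is f_k(x₁)·f_k(x₂).
  f_A = [(1/(4.6·√(2π)))·exp(−(20.8−18.9)²/(2·4.6²)) = 0.086727·exp(-0.08530) = 0.0796353] × [0.0349683] = 0.00278472
  f_B = [(1/(4.6·√(2π)))·exp(−(20.8−23.3)²/(2·4.6²)) = 0.086727·exp(-0.14768) = 0.0748193] × [0.0803346] = 0.00601058
  f_C = [(1/(3.4·√(2π)))·exp(−(20.8−23.7)²/(2·3.4²)) = 0.117336·exp(-0.36375) = 0.0815558] × [0.107799] = 0.00879161
Prior × likelihood for each component:
  π_A·f_A = 0.10 × 0.00278472 = 0.000278472
  π_B·f_B = 0.49 × 0.00601058 = 0.00294519
  π_C·f_C = 0.41 × 0.00879161 = 0.00360456
Evidence: 0.000278472 + 0.00294519 + 0.00360456 = 0.00682822
P(Subgroup B | x₁, x₂) ≈ 0.4313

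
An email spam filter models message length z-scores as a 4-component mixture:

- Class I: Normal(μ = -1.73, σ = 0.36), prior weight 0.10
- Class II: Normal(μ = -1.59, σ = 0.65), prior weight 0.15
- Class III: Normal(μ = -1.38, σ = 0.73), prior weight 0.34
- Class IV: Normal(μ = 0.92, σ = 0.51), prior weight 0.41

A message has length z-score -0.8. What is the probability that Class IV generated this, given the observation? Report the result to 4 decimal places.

0.0059

By Bayes' theorem, P(k | x) = π_k f_k(x) / Σ_j π_j f_j(x).
Evaluate each component's likelihood at the observed value:
  p_I = (1/(0.36·√(2π)))·exp(−(-0.8−-1.73)²/(2·0.36²)) = 1.108173·exp(-3.33681) = 0.0393959
  p_II = (1/(0.65·√(2π)))·exp(−(-0.8−-1.59)²/(2·0.65²)) = 0.613757·exp(-0.73858) = 0.293248
  p_III = (1/(0.73·√(2π)))·exp(−(-0.8−-1.38)²/(2·0.73²)) = 0.546496·exp(-0.31563) = 0.398575
  p_IV = (1/(0.51·√(2π)))·exp(−(-0.8−0.92)²/(2·0.51²)) = 0.782240·exp(-5.68704) = 0.00265148
Prior × likelihood for each component:
  π_I·p_I = 0.10 × 0.0393959 = 0.00393959
  π_II·p_II = 0.15 × 0.293248 = 0.0439872
  π_III·p_III = 0.34 × 0.398575 = 0.135516
  π_IV·p_IV = 0.41 × 0.00265148 = 0.00108711
Denominator: 0.00393959 + 0.0439872 + 0.135516 + 0.00108711 = 0.184529
So the posterior for Class IV is 0.00108711 / 0.184529 ≈ 0.0059.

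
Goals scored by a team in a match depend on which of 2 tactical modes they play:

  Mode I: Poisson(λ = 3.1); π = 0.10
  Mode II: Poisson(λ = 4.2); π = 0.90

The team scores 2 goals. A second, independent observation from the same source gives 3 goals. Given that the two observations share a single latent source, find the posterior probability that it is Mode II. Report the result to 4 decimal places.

0.8199

Apply Bayes' rule: the posterior for each component is proportional to its prior times its likelihood at x.
Since both observations come from the same component, the likelihood for component k is f_k(x₁)·f_k(x₂).
  L_I = [e^(−3.1)·3.1^2/2! = 0.216461] × [0.223677] = 0.0484174
  L_II = [e^(−4.2)·4.2^2/2! = 0.132261] × [0.185165] = 0.0244902
Multiply by the mixture weights:
  π_I·L_I = 0.10 × 0.0484174 = 0.00484174
  π_II·L_II = 0.90 × 0.0244902 = 0.0220411
Normaliser: 0.00484174 + 0.0220411 = 0.0268829
So the posterior for Mode II is 0.0220411 / 0.0268829 ≈ 0.8199.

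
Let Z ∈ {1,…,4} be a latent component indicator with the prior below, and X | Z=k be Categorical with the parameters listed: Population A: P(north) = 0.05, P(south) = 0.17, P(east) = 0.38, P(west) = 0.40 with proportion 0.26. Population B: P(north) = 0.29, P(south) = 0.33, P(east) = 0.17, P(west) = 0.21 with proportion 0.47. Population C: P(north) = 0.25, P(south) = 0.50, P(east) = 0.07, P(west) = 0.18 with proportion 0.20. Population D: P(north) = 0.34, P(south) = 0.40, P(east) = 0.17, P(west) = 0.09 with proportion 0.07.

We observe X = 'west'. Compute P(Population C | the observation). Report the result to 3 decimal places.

By Bayes' theorem, P(k | x) = π_k f_k(x) / Σ_j π_j f_j(x).
Categorical probabilities:
  p_A = P(west | comp) = 0.40
  p_B = P(west | comp) = 0.21
  p_C = P(west | comp) = 0.18
  p_D = P(west | comp) = 0.09
Multiply by the mixture weights:
  π_A·p_A = 0.26 × 0.4 = 0.104
  π_B·p_B = 0.47 × 0.21 = 0.0987
  π_C·p_C = 0.20 × 0.18 = 0.036
  π_D·p_D = 0.07 × 0.09 = 0.0063
Denominator: 0.104 + 0.0987 + 0.036 + 0.0063 = 0.245
P(Population C | the observation) = 0.036 / 0.245 ≈ 0.147

0.147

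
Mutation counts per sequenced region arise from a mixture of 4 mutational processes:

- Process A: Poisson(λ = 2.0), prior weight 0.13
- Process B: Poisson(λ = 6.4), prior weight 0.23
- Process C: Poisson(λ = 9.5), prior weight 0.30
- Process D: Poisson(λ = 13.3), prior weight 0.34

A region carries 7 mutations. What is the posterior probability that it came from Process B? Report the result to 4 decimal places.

P(component k | x) = P(Z=k)·f_k(x) / marginal(x), where marginal(x) = Σ_j P(Z=j)·f_j(x).
Poisson probabilities:
  p_A = 0.00343709
  p_B = 0.144992
  p_C = 0.103714
  p_D = 0.0244576
Weight by the priors:
  P(Z=A)·p_A = 0.13 × 0.00343709 = 0.000446821
  P(Z=B)·p_B = 0.23 × 0.144992 = 0.0333482
  P(Z=C)·p_C = 0.30 × 0.103714 = 0.0311142
  P(Z=D)·p_D = 0.34 × 0.0244576 = 0.00831559
Marginal: 0.000446821 + 0.0333482 + 0.0311142 + 0.00831559 = 0.0732248
P(Process B | data) = 0.0333482 / 0.0732248 ≈ 0.4554

0.4554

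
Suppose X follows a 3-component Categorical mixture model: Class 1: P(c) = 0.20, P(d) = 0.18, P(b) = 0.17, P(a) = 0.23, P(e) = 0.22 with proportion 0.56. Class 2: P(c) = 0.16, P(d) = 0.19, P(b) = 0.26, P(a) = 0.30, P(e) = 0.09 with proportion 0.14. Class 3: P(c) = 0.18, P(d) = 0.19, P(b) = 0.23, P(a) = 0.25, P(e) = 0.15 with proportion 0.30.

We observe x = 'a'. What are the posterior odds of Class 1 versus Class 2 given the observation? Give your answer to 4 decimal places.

3.0667

The posterior odds equal the prior odds times the likelihood ratio: (P(Z=i)/P(Z=j))·(f_i(x)/f_j(x)).
Component likelihoods at x = 'a':
  p_1 = P(a | comp) = 0.23
  p_2 = P(a | comp) = 0.30
  p_3 = P(a | comp) = 0.25
0.1288 / 0.042 ≈ 3.0667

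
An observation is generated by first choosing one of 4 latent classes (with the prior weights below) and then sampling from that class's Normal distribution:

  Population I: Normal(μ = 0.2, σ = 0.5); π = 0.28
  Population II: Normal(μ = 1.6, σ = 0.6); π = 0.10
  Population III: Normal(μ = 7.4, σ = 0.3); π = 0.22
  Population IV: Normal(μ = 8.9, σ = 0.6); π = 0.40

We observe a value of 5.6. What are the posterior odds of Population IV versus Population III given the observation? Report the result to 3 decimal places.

Only the two components matter; the odds are (π_i f_i(x)) / (π_j f_j(x)).
Evaluate each component's likelihood at the observed value:
  L_I = 3.74874e-26
  L_II = 1.48515e-10
  L_III = 2.02529e-08
  L_IV = 1.79496e-07
Odds = (0.40/0.22) × (1.79496e-07/2.02529e-08) = 1.81818 × 8.86271 ≈ 16.114

16.114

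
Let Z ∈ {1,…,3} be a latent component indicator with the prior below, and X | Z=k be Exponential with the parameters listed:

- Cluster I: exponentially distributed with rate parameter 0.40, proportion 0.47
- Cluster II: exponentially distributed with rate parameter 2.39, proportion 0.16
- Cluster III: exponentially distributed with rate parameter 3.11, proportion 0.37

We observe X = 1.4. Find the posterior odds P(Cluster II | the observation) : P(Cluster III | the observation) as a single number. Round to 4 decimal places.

Since P(k|x) ∝ π_k f_k(x), the posterior odds are π_i f_i(x) / (π_j f_j(x)).
Evaluate each component's likelihood at the observed value:
  p_I = 0.40·e^(−0.40·1.4) = 0.40·e^(−0.5600) = 0.228484
  p_II = 2.39·e^(−2.39·1.4) = 2.39·e^(−3.3460) = 0.0841877
  p_III = 3.11·e^(−3.11·1.4) = 3.11·e^(−4.3540) = 0.0399799
Odds = (0.16/0.37) × (0.0841877/0.0399799) = 0.432432 × 2.10575 ≈ 0.9106

0.9106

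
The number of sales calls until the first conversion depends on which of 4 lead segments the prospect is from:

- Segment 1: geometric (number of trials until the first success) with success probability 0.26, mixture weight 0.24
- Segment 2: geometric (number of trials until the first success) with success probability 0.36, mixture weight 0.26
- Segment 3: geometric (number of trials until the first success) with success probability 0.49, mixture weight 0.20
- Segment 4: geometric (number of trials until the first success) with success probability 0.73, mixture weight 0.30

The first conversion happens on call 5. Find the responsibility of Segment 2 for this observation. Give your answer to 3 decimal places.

P(component k | x) = π_k·f_k(x) / marginal(x), where marginal(x) = Σ_j π_j·f_j(x).
Evaluate each component's likelihood at the observed value:
  f_1 = 0.0779651
  f_2 = 0.060398
  f_3 = 0.0331495
  f_4 = 0.00387952
Weight by the priors:
  π_1·f_1 = 0.24 × 0.0779651 = 0.0187116
  π_2·f_2 = 0.26 × 0.060398 = 0.0157035
  π_3·f_3 = 0.20 × 0.0331495 = 0.0066299
  π_4·f_4 = 0.30 × 0.00387952 = 0.00116386
Evidence: 0.0187116 + 0.0157035 + 0.0066299 + 0.00116386 = 0.0422089
So the posterior for Segment 2 is 0.0157035 / 0.0422089 ≈ 0.372.

0.372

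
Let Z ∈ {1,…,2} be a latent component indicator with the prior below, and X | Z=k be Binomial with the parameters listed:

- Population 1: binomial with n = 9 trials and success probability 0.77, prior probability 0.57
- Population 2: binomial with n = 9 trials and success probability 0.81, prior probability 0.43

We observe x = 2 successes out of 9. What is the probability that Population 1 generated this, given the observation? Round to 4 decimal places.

P(component k | x) = P(Z=k)·f_k(x) / marginal(x), where marginal(x) = Σ_j P(Z=j)·f_j(x).
Component likelihoods at x = 2 successes out of 9:
  f_1 = 0.00072674
  f_2 = 0.000211129
Prior × likelihood for each component:
  P(Z=1)·f_1 = 0.57 × 0.00072674 = 0.000414242
  P(Z=2)·f_2 = 0.43 × 0.000211129 = 9.07854e-05
Evidence: 0.000414242 + 9.07854e-05 = 0.000505027
P(Population 1 | x) ≈ 0.8202

0.8202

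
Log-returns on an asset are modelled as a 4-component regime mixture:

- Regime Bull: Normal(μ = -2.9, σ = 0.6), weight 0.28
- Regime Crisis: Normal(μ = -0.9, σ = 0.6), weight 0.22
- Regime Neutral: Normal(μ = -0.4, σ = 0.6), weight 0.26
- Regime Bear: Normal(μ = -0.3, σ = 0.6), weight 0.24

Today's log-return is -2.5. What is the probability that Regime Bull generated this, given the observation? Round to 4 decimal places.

0.9691

P(component k | x) = w_k·f_k(x) / marginal(x), where marginal(x) = Σ_j w_j·f_j(x).
Normal densities:
  L_Bull = 0.532413
  L_Crisis = 0.0189933
  L_Neutral = 0.00145447
  L_Bear = 0.000800451
Multiply by the mixture weights:
  w_Bull·L_Bull = 0.28 × 0.532413 = 0.149076
  w_Crisis·L_Crisis = 0.22 × 0.0189933 = 0.00417853
  w_Neutral·L_Neutral = 0.26 × 0.00145447 = 0.000378163
  w_Bear·L_Bear = 0.24 × 0.000800451 = 0.000192108
Normaliser: 0.149076 + 0.00417853 + 0.000378163 + 0.000192108 = 0.153825
P(Regime Bull | the observation) ≈ 0.9691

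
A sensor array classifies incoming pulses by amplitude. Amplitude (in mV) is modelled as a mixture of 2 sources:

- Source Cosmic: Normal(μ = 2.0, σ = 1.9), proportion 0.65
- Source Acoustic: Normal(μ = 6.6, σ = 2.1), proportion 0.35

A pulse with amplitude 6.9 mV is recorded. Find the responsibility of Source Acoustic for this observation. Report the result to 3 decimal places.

The responsibility of component k is π_k f_k(x) divided by Σ_j π_j f_j(x).
Evaluate each component's likelihood at the observed value:
  f_Cosmic = 0.00754948
  f_Acoustic = 0.188044
Prior × likelihood for each component:
  π_Cosmic·f_Cosmic = 0.65 × 0.00754948 = 0.00490716
  π_Acoustic·f_Acoustic = 0.35 × 0.188044 = 0.0658154
Sum: 0.00490716 + 0.0658154 = 0.0707225
So the posterior for Source Acoustic is 0.0658154 / 0.0707225 ≈ 0.931.

0.931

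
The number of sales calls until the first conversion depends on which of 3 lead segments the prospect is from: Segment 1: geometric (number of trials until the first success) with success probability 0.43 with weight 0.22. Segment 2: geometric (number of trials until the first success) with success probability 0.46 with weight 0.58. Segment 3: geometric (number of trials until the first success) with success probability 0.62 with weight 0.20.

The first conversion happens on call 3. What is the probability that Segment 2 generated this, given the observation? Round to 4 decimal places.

0.6153

Apply Bayes' rule: the posterior for each component is proportional to its prior times its likelihood at x.
Evaluate each component's likelihood at the observed value:
  f_1 = 0.43·(1−0.43)^2 = 0.43·0.3249 = 0.139707
  f_2 = 0.46·(1−0.46)^2 = 0.46·0.2916 = 0.134136
  f_3 = 0.62·(1−0.62)^2 = 0.62·0.1444 = 0.089528
Weight by the priors:
  w_1·f_1 = 0.22 × 0.139707 = 0.0307355
  w_2·f_2 = 0.58 × 0.134136 = 0.0777989
  w_3·f_3 = 0.20 × 0.089528 = 0.0179056
Evidence: 0.0307355 + 0.0777989 + 0.0179056 = 0.12644
P(Segment 2 | 3) ≈ 0.6153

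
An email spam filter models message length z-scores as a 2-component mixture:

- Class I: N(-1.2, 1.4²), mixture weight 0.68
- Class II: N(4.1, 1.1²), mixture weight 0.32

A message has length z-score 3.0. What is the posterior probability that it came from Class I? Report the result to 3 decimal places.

Apply Bayes' rule: the posterior for each component is proportional to its prior times its likelihood at x.
Component likelihoods at x = 3.0:
  f_I = 0.00316561
  f_II = 0.219973
Prior × likelihood for each component:
  P(Z=I)·f_I = 0.68 × 0.00316561 = 0.00215261
  P(Z=II)·f_II = 0.32 × 0.219973 = 0.0703915
Sum: 0.00215261 + 0.0703915 = 0.0725441
Responsibility of Class I: 0.00215261 / 0.0725441 ≈ 0.030

0.030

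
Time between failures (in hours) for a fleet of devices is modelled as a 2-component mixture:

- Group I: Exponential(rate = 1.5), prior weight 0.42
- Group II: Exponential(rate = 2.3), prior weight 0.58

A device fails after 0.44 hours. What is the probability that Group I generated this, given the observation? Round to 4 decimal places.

0.4017

P(component k | x) = π_k·f_k(x) / marginal(x), where marginal(x) = Σ_j π_j·f_j(x).
Evaluate each component's likelihood at the observed value:
  p_I = 1.5·e^(−1.5·0.44) = 1.5·e^(−0.6600) = 0.775277
  p_II = 2.3·e^(−2.3·0.44) = 2.3·e^(−1.0120) = 0.83603
Unnormalised posteriors:
  π_I·p_I = 0.42 × 0.775277 = 0.325616
  π_II·p_II = 0.58 × 0.83603 = 0.484897
Normaliser: 0.325616 + 0.484897 = 0.810514
So the posterior for Group I is 0.325616 / 0.810514 ≈ 0.4017.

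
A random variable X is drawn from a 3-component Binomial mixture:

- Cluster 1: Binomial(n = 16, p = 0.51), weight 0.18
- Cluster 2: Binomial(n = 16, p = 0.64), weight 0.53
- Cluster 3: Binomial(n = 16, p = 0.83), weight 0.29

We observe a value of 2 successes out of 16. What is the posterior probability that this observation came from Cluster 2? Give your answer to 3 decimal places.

P(component k | x) = π_k·f_k(x) / marginal(x), where marginal(x) = Σ_j π_j·f_j(x).
Component likelihoods at x = 2 successes out of 16:
  f_1 = 0.00143571
  f_2 = 3.0184e-05
  f_3 = 1.39195e-09
Multiply by the mixture weights:
  π_1·f_1 = 0.18 × 0.00143571 = 0.000258428
  π_2·f_2 = 0.53 × 3.0184e-05 = 1.59975e-05
  π_3·f_3 = 0.29 × 1.39195e-09 = 4.03664e-10
Marginal: 0.000258428 + 1.59975e-05 + 4.03664e-10 = 0.000274426
P(Cluster 2 | the observation) = 1.59975e-05 / 0.000274426 ≈ 0.058

0.058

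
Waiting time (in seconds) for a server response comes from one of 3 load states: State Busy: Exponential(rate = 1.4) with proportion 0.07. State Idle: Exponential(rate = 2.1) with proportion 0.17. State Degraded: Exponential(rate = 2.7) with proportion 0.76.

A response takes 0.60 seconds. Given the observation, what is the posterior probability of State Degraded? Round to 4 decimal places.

0.7388

Apply Bayes' rule: the posterior for each component is proportional to its prior times its likelihood at x.
Component likelihoods at x = 0.60 seconds:
  p_Busy = 1.4·e^(−1.4·0.60) = 1.4·e^(−0.8400) = 0.604395
  p_Idle = 2.1·e^(−2.1·0.60) = 2.1·e^(−1.2600) = 0.595673
  p_Degraded = 2.7·e^(−2.7·0.60) = 2.7·e^(−1.6200) = 0.534326
Multiply by the mixture weights:
  π_Busy·p_Busy = 0.07 × 0.604395 = 0.0423076
  π_Idle·p_Idle = 0.17 × 0.595673 = 0.101264
  π_Degraded·p_Degraded = 0.76 × 0.534326 = 0.406088
Normaliser: 0.0423076 + 0.101264 + 0.406088 = 0.54966
P(State Degraded | x) = 0.406088 / 0.54966 ≈ 0.7388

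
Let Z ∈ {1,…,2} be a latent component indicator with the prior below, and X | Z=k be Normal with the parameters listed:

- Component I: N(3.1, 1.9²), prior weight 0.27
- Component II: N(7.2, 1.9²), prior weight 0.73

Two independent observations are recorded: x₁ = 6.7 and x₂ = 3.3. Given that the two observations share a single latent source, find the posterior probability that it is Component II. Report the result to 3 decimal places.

Posterior ∝ prior × likelihood, so P(k | x) ∝ P(Z=k) f_k(x); normalise over all components.
Since both observations come from the same component, the likelihood for component k is f_k(x₁)·f_k(x₂).
  f_I = [0.0348812] × [0.20881] = 0.00728354
  f_II = [0.202824] × [0.0255418] = 0.00518047
Multiply by the mixture weights:
  P(Z=I)·f_I = 0.27 × 0.00728354 = 0.00196655
  P(Z=II)·f_II = 0.73 × 0.00518047 = 0.00378174
Denominator: 0.00196655 + 0.00378174 = 0.0057483
Responsibility of Component II: 0.00378174 / 0.0057483 ≈ 0.658

0.658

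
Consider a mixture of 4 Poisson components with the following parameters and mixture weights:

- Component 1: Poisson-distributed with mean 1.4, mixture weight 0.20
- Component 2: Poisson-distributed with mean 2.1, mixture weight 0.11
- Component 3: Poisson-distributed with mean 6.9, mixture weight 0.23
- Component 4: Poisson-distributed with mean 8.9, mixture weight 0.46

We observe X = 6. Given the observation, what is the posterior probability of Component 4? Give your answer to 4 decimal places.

0.5402

The responsibility of component k is P(Z=k) f_k(x) divided by Σ_j P(Z=j) f_j(x).
Evaluate each component's likelihood at the observed value:
  f_1 = 0.00257883
  f_2 = 0.014587
  f_3 = 0.151053
  f_4 = 0.0941427
Multiply by the mixture weights:
  P(Z=1)·f_1 = 0.20 × 0.00257883 = 0.000515767
  P(Z=2)·f_2 = 0.11 × 0.014587 = 0.00160457
  P(Z=3)·f_3 = 0.23 × 0.151053 = 0.0347423
  P(Z=4)·f_4 = 0.46 × 0.0941427 = 0.0433056
Evidence: 0.000515767 + 0.00160457 + 0.0347423 + 0.0433056 = 0.0801682
So the posterior for Component 4 is 0.0433056 / 0.0801682 ≈ 0.5402.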